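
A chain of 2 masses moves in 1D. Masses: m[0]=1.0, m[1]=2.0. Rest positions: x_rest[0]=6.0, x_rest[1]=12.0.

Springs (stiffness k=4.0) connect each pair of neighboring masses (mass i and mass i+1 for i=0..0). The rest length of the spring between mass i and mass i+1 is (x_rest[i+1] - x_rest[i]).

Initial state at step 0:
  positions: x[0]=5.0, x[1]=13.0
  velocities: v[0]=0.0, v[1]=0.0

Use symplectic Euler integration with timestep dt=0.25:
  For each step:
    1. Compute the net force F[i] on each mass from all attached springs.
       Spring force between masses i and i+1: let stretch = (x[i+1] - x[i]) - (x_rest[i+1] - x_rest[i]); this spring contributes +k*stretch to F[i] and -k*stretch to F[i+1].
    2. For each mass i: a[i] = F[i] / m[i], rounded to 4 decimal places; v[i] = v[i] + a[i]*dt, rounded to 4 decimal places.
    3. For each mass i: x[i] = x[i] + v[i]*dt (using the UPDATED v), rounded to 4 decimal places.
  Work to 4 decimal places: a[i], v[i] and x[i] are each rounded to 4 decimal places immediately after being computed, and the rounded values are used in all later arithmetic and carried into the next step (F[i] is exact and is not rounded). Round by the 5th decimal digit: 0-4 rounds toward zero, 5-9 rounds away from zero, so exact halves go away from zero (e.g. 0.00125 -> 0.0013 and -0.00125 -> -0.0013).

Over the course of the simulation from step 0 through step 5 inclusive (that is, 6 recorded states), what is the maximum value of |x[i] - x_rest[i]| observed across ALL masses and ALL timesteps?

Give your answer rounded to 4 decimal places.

Answer: 1.6788

Derivation:
Step 0: x=[5.0000 13.0000] v=[0.0000 0.0000]
Step 1: x=[5.5000 12.7500] v=[2.0000 -1.0000]
Step 2: x=[6.3125 12.3438] v=[3.2500 -1.6250]
Step 3: x=[7.1328 11.9336] v=[3.2813 -1.6407]
Step 4: x=[7.6533 11.6733] v=[2.0821 -1.0411]
Step 5: x=[7.6788 11.6605] v=[0.1021 -0.0511]
Max displacement = 1.6788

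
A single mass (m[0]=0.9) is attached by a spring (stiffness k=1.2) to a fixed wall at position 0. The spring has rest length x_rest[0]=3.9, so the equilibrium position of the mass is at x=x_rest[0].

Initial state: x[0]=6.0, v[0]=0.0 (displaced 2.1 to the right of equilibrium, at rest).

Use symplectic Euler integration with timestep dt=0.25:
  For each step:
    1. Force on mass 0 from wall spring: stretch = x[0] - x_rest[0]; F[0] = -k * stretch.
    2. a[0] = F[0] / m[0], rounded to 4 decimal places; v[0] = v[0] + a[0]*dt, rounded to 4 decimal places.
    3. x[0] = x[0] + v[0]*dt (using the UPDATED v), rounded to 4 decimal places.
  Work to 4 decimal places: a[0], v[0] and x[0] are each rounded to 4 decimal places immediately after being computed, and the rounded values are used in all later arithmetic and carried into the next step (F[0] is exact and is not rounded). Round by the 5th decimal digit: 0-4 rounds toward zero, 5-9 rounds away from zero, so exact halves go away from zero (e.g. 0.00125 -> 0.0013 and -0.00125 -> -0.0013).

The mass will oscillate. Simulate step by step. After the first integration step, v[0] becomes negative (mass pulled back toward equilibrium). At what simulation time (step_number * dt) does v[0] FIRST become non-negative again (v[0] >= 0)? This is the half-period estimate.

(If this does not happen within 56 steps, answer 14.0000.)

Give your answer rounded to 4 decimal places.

Answer: 2.7500

Derivation:
Step 0: x=[6.0000] v=[0.0000]
Step 1: x=[5.8250] v=[-0.7000]
Step 2: x=[5.4896] v=[-1.3417]
Step 3: x=[5.0217] v=[-1.8716]
Step 4: x=[4.4603] v=[-2.2455]
Step 5: x=[3.8522] v=[-2.4323]
Step 6: x=[3.2481] v=[-2.4164]
Step 7: x=[2.6983] v=[-2.1991]
Step 8: x=[2.2487] v=[-1.7985]
Step 9: x=[1.9367] v=[-1.2481]
Step 10: x=[1.7883] v=[-0.5937]
Step 11: x=[1.8159] v=[0.1102]
First v>=0 after going negative at step 11, time=2.7500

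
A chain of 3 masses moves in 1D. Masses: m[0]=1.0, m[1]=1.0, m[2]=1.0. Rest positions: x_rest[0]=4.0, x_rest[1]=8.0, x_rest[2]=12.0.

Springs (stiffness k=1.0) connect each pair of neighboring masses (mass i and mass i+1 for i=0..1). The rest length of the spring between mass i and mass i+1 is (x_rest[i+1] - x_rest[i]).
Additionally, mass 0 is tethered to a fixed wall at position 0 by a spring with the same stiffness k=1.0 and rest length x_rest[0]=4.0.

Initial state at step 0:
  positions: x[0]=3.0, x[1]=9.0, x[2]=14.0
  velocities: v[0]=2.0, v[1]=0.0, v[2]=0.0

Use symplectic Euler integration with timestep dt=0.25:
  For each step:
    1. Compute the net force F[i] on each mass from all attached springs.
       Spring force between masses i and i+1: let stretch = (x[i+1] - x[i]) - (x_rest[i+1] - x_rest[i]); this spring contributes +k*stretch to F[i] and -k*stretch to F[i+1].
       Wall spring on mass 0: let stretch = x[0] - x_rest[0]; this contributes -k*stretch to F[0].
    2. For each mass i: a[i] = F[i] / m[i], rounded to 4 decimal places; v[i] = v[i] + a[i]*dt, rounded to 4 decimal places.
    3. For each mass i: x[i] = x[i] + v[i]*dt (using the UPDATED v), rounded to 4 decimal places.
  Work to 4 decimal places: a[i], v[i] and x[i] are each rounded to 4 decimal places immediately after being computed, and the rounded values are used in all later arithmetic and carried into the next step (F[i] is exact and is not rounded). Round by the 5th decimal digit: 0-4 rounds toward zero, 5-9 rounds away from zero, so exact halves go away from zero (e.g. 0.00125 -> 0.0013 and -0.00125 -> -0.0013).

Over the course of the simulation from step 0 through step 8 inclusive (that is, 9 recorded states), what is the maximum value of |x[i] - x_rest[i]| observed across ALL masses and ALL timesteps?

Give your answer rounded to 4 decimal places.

Step 0: x=[3.0000 9.0000 14.0000] v=[2.0000 0.0000 0.0000]
Step 1: x=[3.6875 8.9375 13.9375] v=[2.7500 -0.2500 -0.2500]
Step 2: x=[4.4727 8.8594 13.8125] v=[3.1406 -0.3125 -0.5000]
Step 3: x=[5.2525 8.8167 13.6279] v=[3.1191 -0.1709 -0.7383]
Step 4: x=[5.9268 8.8519 13.3926] v=[2.6970 0.1409 -0.9411]
Step 5: x=[6.4135 8.9881 13.1235] v=[1.9466 0.5448 -1.0763]
Step 6: x=[6.6602 9.2219 12.8460] v=[0.9869 0.9350 -1.1102]
Step 7: x=[6.6508 9.5221 12.5920] v=[-0.0377 1.2006 -1.0162]
Step 8: x=[6.4052 9.8347 12.3961] v=[-0.9826 1.2503 -0.7837]
Max displacement = 2.6602

Answer: 2.6602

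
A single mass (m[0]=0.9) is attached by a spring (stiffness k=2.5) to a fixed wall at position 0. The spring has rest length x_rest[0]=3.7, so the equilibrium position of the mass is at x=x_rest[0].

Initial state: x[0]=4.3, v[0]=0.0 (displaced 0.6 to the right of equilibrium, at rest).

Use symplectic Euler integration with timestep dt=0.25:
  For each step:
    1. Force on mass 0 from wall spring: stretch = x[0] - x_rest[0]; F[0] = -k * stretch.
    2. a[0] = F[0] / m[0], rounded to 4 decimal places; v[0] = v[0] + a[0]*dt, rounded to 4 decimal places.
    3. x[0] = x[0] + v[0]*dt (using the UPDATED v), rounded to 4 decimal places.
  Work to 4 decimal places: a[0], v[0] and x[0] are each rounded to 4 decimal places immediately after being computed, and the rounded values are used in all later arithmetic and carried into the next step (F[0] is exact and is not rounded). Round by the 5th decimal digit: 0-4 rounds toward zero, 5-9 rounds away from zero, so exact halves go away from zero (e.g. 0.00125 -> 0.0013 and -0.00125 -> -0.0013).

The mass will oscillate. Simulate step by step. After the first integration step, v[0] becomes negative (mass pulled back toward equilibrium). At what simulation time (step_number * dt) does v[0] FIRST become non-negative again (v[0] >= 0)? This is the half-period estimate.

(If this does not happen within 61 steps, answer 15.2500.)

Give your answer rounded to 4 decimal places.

Answer: 2.0000

Derivation:
Step 0: x=[4.3000] v=[0.0000]
Step 1: x=[4.1958] v=[-0.4167]
Step 2: x=[4.0056] v=[-0.7610]
Step 3: x=[3.7623] v=[-0.9732]
Step 4: x=[3.5082] v=[-1.0165]
Step 5: x=[3.2874] v=[-0.8833]
Step 6: x=[3.1382] v=[-0.5968]
Step 7: x=[3.0865] v=[-0.2067]
Step 8: x=[3.1414] v=[0.2194]
First v>=0 after going negative at step 8, time=2.0000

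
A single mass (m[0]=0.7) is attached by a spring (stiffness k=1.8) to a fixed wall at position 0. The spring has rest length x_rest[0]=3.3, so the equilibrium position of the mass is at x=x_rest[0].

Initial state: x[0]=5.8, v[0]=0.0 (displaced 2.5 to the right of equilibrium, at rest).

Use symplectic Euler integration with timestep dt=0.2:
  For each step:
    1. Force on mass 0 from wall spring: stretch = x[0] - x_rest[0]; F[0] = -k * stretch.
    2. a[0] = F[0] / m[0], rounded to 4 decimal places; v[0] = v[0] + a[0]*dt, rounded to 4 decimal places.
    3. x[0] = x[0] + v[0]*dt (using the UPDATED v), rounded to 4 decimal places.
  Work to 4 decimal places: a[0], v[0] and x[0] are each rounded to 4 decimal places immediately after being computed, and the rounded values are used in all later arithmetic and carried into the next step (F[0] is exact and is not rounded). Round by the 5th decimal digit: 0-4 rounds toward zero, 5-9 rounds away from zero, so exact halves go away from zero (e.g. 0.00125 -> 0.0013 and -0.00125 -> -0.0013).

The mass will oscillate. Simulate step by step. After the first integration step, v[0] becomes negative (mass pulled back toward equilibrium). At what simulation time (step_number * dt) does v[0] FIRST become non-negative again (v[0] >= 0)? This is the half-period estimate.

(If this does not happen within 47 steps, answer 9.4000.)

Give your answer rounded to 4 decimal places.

Answer: 2.0000

Derivation:
Step 0: x=[5.8000] v=[0.0000]
Step 1: x=[5.5429] v=[-1.2857]
Step 2: x=[5.0551] v=[-2.4392]
Step 3: x=[4.3867] v=[-3.3418]
Step 4: x=[3.6066] v=[-3.9007]
Step 5: x=[2.7949] v=[-4.0584]
Step 6: x=[2.0352] v=[-3.7986]
Step 7: x=[1.4056] v=[-3.1481]
Step 8: x=[0.9708] v=[-2.1738]
Step 9: x=[0.7756] v=[-0.9759]
Step 10: x=[0.8401] v=[0.3224]
First v>=0 after going negative at step 10, time=2.0000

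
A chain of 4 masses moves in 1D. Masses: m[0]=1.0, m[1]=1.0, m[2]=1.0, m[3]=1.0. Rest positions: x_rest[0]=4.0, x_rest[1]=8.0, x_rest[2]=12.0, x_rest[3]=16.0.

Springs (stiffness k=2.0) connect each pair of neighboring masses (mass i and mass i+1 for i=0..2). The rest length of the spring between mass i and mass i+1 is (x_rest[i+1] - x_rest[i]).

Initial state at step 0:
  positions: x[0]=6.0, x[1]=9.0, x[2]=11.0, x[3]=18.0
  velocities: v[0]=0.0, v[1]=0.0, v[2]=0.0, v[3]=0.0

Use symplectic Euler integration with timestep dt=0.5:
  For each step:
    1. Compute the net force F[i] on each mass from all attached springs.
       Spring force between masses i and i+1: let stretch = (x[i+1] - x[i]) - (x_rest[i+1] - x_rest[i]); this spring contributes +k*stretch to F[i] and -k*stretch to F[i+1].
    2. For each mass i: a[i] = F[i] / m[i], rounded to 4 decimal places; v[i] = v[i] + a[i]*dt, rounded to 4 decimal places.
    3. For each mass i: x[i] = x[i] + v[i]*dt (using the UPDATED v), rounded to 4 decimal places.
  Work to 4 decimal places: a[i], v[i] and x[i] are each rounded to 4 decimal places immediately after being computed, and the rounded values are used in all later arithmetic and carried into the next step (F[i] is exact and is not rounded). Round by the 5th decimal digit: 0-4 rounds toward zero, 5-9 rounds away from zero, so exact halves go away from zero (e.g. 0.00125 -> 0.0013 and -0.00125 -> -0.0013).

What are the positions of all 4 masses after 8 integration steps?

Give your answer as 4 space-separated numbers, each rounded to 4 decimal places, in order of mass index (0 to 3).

Answer: 3.5625 11.0000 13.0000 16.4375

Derivation:
Step 0: x=[6.0000 9.0000 11.0000 18.0000] v=[0.0000 0.0000 0.0000 0.0000]
Step 1: x=[5.5000 8.5000 13.5000 16.5000] v=[-1.0000 -1.0000 5.0000 -3.0000]
Step 2: x=[4.5000 9.0000 15.0000 15.5000] v=[-2.0000 1.0000 3.0000 -2.0000]
Step 3: x=[3.7500 10.2500 13.7500 16.2500] v=[-1.5000 2.5000 -2.5000 1.5000]
Step 4: x=[4.2500 10.0000 12.0000 17.7500] v=[1.0000 -0.5000 -3.5000 3.0000]
Step 5: x=[5.6250 7.8750 12.1250 18.3750] v=[2.7500 -4.2500 0.2500 1.2500]
Step 6: x=[6.1250 6.7500 13.2500 17.8750] v=[1.0000 -2.2500 2.2500 -1.0000]
Step 7: x=[4.9375 8.5625 13.4375 17.0625] v=[-2.3750 3.6250 0.3750 -1.6250]
Step 8: x=[3.5625 11.0000 13.0000 16.4375] v=[-2.7500 4.8750 -0.8750 -1.2500]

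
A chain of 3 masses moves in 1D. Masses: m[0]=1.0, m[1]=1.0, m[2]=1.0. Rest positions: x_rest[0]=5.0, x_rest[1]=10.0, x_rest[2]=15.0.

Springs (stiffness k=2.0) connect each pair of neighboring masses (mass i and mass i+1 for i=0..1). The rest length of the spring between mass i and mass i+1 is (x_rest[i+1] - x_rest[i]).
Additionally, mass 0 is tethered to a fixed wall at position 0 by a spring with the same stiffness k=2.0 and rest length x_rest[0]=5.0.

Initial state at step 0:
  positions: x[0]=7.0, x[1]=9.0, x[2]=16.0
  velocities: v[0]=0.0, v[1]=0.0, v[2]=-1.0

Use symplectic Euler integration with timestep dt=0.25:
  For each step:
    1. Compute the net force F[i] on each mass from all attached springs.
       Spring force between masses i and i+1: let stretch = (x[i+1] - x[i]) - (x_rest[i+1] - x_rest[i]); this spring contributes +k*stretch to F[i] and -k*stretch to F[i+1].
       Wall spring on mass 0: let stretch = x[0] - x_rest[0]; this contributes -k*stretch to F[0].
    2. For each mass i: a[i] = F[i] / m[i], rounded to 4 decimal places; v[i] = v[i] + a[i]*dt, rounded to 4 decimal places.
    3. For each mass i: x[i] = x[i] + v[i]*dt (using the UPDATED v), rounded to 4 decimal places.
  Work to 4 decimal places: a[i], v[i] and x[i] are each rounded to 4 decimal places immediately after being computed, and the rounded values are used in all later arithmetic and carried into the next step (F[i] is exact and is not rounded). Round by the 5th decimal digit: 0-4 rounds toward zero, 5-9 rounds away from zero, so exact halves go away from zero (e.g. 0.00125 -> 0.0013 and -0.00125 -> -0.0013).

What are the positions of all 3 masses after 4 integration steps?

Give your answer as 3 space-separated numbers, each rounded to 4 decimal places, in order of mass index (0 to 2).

Step 0: x=[7.0000 9.0000 16.0000] v=[0.0000 0.0000 -1.0000]
Step 1: x=[6.3750 9.6250 15.5000] v=[-2.5000 2.5000 -2.0000]
Step 2: x=[5.3594 10.5781 14.8906] v=[-4.0625 3.8125 -2.4375]
Step 3: x=[4.3262 11.4180 14.3672] v=[-4.1329 3.3594 -2.0938]
Step 4: x=[3.6387 11.7400 14.1001] v=[-2.7501 1.2881 -1.0684]

Answer: 3.6387 11.7400 14.1001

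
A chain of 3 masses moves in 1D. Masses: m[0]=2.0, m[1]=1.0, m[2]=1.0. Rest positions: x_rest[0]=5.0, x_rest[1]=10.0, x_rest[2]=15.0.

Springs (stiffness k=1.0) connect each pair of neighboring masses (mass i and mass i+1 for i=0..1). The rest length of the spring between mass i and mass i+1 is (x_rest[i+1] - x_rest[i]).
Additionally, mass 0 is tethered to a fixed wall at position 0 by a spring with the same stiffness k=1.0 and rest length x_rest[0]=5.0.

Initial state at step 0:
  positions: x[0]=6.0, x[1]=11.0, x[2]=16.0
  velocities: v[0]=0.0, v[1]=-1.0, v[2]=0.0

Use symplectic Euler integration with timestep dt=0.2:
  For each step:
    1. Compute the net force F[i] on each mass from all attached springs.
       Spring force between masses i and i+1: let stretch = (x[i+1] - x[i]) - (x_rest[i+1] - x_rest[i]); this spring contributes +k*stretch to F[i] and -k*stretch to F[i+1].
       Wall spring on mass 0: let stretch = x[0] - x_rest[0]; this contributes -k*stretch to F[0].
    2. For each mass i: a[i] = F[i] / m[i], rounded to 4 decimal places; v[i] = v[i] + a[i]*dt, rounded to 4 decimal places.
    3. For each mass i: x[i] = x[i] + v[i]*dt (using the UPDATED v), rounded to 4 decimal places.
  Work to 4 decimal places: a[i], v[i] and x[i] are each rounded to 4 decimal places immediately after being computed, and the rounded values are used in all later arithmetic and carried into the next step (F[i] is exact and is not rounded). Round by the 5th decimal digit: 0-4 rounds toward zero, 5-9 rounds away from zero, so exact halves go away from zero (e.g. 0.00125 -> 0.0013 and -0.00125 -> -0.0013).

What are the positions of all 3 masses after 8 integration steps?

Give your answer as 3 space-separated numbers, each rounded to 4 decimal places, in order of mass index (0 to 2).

Step 0: x=[6.0000 11.0000 16.0000] v=[0.0000 -1.0000 0.0000]
Step 1: x=[5.9800 10.8000 16.0000] v=[-0.1000 -1.0000 0.0000]
Step 2: x=[5.9368 10.6152 15.9920] v=[-0.2160 -0.9240 -0.0400]
Step 3: x=[5.8684 10.4583 15.9689] v=[-0.3418 -0.7843 -0.1154]
Step 4: x=[5.7745 10.3383 15.9254] v=[-0.4697 -0.6002 -0.2175]
Step 5: x=[5.6563 10.2592 15.8584] v=[-0.5908 -0.3955 -0.3349]
Step 6: x=[5.5171 10.2200 15.7675] v=[-0.6961 -0.1962 -0.4547]
Step 7: x=[5.3616 10.2145 15.6547] v=[-0.7775 -0.0273 -0.5642]
Step 8: x=[5.1959 10.2325 15.5243] v=[-0.8284 0.0902 -0.6522]

Answer: 5.1959 10.2325 15.5243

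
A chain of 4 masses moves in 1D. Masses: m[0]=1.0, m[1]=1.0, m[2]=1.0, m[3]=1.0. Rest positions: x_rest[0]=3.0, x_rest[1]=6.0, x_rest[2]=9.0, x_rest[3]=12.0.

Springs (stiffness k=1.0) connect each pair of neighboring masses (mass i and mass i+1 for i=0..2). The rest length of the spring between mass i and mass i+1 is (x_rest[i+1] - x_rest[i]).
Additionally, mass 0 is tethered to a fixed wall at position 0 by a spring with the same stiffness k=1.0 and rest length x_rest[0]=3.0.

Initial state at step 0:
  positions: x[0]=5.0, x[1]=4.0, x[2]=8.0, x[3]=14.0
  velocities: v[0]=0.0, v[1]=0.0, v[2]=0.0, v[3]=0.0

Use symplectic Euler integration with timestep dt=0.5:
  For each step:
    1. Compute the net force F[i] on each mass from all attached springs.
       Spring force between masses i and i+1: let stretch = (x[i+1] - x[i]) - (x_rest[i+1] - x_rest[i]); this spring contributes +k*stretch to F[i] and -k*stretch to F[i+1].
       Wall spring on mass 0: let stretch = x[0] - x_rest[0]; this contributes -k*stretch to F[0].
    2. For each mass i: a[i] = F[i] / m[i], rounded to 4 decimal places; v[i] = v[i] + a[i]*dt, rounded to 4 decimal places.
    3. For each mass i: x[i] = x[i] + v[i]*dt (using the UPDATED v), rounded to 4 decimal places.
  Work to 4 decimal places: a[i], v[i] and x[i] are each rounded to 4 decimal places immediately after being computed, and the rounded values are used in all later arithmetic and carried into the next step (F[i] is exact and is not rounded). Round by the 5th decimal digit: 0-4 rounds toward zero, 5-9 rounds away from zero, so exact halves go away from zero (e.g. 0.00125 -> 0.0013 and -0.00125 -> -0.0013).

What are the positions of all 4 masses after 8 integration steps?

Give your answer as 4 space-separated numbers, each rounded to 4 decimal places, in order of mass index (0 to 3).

Step 0: x=[5.0000 4.0000 8.0000 14.0000] v=[0.0000 0.0000 0.0000 0.0000]
Step 1: x=[3.5000 5.2500 8.5000 13.2500] v=[-3.0000 2.5000 1.0000 -1.5000]
Step 2: x=[1.5625 6.8750 9.3750 12.0625] v=[-3.8750 3.2500 1.7500 -2.3750]
Step 3: x=[0.5625 7.7969 10.2969 10.9531] v=[-2.0000 1.8438 1.8438 -2.2188]
Step 4: x=[1.2305 7.5352 10.7579 10.4297] v=[1.3360 -0.5234 0.9219 -1.0469]
Step 5: x=[3.1671 6.5030 10.3311 10.7383] v=[3.8731 -2.0644 -0.8536 0.6172]
Step 6: x=[5.1459 5.5939 9.0491 11.6951] v=[3.9575 -1.8183 -2.5641 1.9136]
Step 7: x=[5.9502 5.4366 7.5648 12.7404] v=[1.6086 -0.3147 -2.9687 2.0906]
Step 8: x=[5.1386 5.9397 6.8423 13.2418] v=[-1.6233 1.0062 -1.4450 1.0028]

Answer: 5.1386 5.9397 6.8423 13.2418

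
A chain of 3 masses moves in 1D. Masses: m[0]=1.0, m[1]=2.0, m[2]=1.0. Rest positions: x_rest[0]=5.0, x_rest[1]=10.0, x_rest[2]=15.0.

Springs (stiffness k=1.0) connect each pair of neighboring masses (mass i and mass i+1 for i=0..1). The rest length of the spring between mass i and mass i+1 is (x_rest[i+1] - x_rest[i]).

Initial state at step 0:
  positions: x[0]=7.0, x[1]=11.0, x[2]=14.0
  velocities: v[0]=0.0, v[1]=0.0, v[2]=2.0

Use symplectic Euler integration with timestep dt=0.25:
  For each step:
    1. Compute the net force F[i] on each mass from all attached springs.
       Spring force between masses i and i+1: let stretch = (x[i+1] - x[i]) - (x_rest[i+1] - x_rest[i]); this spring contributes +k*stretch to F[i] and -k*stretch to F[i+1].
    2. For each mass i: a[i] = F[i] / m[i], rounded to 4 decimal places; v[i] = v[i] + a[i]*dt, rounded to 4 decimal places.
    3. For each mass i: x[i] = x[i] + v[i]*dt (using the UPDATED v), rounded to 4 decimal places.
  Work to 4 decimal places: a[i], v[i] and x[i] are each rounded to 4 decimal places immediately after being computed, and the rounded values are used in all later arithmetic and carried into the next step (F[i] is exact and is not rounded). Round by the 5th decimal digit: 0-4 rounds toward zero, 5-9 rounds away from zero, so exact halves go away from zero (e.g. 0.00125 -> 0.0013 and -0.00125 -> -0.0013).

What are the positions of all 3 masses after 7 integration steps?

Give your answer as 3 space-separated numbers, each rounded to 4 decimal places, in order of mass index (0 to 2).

Step 0: x=[7.0000 11.0000 14.0000] v=[0.0000 0.0000 2.0000]
Step 1: x=[6.9375 10.9688 14.6250] v=[-0.2500 -0.1250 2.5000]
Step 2: x=[6.8145 10.9258 15.3340] v=[-0.4922 -0.1719 2.8360]
Step 3: x=[6.6359 10.8921 16.0800] v=[-0.7144 -0.1348 2.9840]
Step 4: x=[6.4108 10.8875 16.8143] v=[-0.9004 -0.0183 2.9370]
Step 5: x=[6.1530 10.9283 17.4906] v=[-1.0312 0.1630 2.7053]
Step 6: x=[5.8812 11.0249 18.0693] v=[-1.0874 0.3864 2.3147]
Step 7: x=[5.6183 11.1809 18.5202] v=[-1.0515 0.6240 1.8036]

Answer: 5.6183 11.1809 18.5202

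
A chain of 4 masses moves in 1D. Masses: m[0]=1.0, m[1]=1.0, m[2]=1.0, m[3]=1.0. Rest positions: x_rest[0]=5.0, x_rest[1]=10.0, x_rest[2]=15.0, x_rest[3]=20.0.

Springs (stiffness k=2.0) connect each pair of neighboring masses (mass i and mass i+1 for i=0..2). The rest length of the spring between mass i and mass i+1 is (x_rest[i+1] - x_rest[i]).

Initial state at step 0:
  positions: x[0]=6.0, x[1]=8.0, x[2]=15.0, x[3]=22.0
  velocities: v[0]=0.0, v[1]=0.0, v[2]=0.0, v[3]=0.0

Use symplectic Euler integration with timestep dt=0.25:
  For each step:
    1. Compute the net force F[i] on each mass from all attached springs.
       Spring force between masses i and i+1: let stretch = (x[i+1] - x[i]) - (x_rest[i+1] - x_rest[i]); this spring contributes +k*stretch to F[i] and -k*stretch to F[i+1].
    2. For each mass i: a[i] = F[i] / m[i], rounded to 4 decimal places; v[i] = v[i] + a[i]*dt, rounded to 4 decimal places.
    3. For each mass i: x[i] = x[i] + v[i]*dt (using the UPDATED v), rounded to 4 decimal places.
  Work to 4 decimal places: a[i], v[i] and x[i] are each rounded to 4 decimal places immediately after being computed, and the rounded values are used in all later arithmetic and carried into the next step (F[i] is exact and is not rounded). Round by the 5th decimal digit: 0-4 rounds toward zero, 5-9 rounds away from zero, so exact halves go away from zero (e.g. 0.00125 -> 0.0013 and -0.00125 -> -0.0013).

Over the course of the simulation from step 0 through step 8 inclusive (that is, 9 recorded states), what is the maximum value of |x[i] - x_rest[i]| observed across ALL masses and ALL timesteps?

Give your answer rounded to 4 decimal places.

Answer: 2.0538

Derivation:
Step 0: x=[6.0000 8.0000 15.0000 22.0000] v=[0.0000 0.0000 0.0000 0.0000]
Step 1: x=[5.6250 8.6250 15.0000 21.7500] v=[-1.5000 2.5000 0.0000 -1.0000]
Step 2: x=[5.0000 9.6719 15.0469 21.2813] v=[-2.5000 4.1875 0.1875 -1.8750]
Step 3: x=[4.3340 10.8067 15.2012 20.6583] v=[-2.6641 4.5391 0.6172 -2.4922]
Step 4: x=[3.8521 11.6817 15.4883 19.9781] v=[-1.9278 3.5000 1.1485 -2.7208]
Step 5: x=[3.7239 12.0538 15.8608 19.3617] v=[-0.5130 1.4885 1.4901 -2.4657]
Step 6: x=[4.0119 11.8606 16.1951 18.9327] v=[1.1520 -0.7730 1.3371 -1.7162]
Step 7: x=[4.6560 11.2281 16.3298 18.7865] v=[2.5764 -2.5301 0.5387 -0.5850]
Step 8: x=[5.4966 10.4118 16.1339 18.9582] v=[3.3625 -3.2653 -0.7838 0.6867]
Max displacement = 2.0538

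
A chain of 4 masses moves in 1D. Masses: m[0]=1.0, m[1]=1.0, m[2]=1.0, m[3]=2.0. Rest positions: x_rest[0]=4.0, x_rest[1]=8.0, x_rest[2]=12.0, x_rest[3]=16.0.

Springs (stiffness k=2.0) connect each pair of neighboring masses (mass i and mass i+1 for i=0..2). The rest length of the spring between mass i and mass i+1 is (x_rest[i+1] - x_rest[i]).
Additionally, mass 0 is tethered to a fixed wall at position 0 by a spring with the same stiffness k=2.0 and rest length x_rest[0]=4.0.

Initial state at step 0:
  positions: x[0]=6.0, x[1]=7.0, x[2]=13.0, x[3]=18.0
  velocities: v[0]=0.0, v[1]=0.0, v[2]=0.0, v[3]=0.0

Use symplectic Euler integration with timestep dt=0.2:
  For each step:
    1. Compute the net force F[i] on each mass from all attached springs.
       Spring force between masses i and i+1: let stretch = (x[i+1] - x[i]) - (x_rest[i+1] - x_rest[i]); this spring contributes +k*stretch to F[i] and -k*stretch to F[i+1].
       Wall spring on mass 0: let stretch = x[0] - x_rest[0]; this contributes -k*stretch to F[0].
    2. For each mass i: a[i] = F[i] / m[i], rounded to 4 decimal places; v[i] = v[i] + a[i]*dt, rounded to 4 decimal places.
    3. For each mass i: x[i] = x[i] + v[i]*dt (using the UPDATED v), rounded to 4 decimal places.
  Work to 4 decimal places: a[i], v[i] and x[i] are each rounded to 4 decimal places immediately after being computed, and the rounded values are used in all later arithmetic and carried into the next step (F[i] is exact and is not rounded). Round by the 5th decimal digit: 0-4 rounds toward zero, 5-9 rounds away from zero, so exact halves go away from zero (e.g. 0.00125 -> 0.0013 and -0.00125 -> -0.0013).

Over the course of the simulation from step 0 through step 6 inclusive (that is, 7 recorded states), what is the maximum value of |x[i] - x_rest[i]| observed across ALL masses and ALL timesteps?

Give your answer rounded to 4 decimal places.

Answer: 2.2189

Derivation:
Step 0: x=[6.0000 7.0000 13.0000 18.0000] v=[0.0000 0.0000 0.0000 0.0000]
Step 1: x=[5.6000 7.4000 12.9200 17.9600] v=[-2.0000 2.0000 -0.4000 -0.2000]
Step 2: x=[4.8960 8.0976 12.8016 17.8784] v=[-3.5200 3.4880 -0.5920 -0.4080]
Step 3: x=[4.0564 8.9154 12.7130 17.7537] v=[-4.1978 4.0890 -0.4429 -0.6234]
Step 4: x=[3.2810 9.6483 12.7239 17.5874] v=[-3.8768 3.6644 0.0543 -0.8315]
Step 5: x=[2.7525 10.1178 12.8778 17.3866] v=[-2.6423 2.3477 0.7695 -1.0042]
Step 6: x=[2.5931 10.2189 13.1716 17.1654] v=[-0.7972 0.5056 1.4690 -1.1060]
Max displacement = 2.2189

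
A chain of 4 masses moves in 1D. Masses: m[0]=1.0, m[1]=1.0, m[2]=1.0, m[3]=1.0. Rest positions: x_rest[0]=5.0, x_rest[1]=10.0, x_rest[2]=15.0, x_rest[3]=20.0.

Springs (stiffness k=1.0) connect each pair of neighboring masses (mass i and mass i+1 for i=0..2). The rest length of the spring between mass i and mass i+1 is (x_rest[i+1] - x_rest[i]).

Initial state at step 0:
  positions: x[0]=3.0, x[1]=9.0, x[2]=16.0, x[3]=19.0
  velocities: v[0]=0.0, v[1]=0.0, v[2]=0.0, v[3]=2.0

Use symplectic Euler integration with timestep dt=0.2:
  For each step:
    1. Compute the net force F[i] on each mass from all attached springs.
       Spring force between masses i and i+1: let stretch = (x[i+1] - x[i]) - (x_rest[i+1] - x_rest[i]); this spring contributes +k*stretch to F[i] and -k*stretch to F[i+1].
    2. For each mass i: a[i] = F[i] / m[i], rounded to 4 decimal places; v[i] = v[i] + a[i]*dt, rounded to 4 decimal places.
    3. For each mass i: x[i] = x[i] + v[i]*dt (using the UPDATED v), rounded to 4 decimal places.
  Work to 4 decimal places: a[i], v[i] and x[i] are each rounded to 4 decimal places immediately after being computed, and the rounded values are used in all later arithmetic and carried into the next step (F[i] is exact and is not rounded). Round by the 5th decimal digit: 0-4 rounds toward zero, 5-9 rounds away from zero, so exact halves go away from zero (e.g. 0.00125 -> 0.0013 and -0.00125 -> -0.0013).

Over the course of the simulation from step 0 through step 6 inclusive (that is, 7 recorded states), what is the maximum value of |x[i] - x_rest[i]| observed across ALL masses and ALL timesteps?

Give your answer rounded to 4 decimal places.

Answer: 2.0010

Derivation:
Step 0: x=[3.0000 9.0000 16.0000 19.0000] v=[0.0000 0.0000 0.0000 2.0000]
Step 1: x=[3.0400 9.0400 15.8400 19.4800] v=[0.2000 0.2000 -0.8000 2.4000]
Step 2: x=[3.1200 9.1120 15.5536 20.0144] v=[0.4000 0.3600 -1.4320 2.6720]
Step 3: x=[3.2397 9.2020 15.1880 20.5704] v=[0.5984 0.4499 -1.8282 2.7798]
Step 4: x=[3.3979 9.2929 14.7982 21.1111] v=[0.7909 0.4546 -1.9489 2.7033]
Step 5: x=[3.5919 9.3682 14.4407 21.5992] v=[0.9699 0.3767 -1.7874 2.4407]
Step 6: x=[3.8169 9.4154 14.1667 22.0010] v=[1.1252 0.2359 -1.3702 2.0090]
Max displacement = 2.0010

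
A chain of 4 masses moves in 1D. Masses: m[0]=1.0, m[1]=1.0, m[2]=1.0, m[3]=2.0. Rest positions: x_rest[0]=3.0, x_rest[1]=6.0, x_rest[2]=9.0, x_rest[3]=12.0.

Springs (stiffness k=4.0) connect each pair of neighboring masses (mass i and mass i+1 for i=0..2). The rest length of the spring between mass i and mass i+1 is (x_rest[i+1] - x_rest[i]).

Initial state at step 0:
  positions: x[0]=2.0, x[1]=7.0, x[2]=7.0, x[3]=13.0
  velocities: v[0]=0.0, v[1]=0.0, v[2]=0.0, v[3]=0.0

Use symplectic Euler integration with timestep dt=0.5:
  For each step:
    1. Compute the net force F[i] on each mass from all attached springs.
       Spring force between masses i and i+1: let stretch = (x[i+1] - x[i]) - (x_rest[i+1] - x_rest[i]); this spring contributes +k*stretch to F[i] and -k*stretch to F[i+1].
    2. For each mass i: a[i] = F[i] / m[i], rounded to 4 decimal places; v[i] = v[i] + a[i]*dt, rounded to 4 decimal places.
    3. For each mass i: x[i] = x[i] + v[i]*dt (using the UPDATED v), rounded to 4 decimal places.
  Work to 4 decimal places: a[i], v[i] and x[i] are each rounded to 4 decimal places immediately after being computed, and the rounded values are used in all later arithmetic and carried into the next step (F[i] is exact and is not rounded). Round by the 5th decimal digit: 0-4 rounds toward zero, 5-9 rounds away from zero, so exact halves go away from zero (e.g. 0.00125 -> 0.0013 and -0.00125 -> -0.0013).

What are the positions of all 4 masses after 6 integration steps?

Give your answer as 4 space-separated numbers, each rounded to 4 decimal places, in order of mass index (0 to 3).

Answer: 3.8750 3.8125 12.1563 11.0782

Derivation:
Step 0: x=[2.0000 7.0000 7.0000 13.0000] v=[0.0000 0.0000 0.0000 0.0000]
Step 1: x=[4.0000 2.0000 13.0000 11.5000] v=[4.0000 -10.0000 12.0000 -3.0000]
Step 2: x=[1.0000 10.0000 6.5000 12.2500] v=[-6.0000 16.0000 -13.0000 1.5000]
Step 3: x=[4.0000 5.5000 9.2500 11.6250] v=[6.0000 -9.0000 5.5000 -1.2500]
Step 4: x=[5.5000 3.2500 10.6250 11.3125] v=[3.0000 -4.5000 2.7500 -0.6250]
Step 5: x=[1.7500 10.6250 5.3125 12.1563] v=[-7.5000 14.7500 -10.6250 1.6875]
Step 6: x=[3.8750 3.8125 12.1563 11.0782] v=[4.2500 -13.6250 13.6876 -2.1563]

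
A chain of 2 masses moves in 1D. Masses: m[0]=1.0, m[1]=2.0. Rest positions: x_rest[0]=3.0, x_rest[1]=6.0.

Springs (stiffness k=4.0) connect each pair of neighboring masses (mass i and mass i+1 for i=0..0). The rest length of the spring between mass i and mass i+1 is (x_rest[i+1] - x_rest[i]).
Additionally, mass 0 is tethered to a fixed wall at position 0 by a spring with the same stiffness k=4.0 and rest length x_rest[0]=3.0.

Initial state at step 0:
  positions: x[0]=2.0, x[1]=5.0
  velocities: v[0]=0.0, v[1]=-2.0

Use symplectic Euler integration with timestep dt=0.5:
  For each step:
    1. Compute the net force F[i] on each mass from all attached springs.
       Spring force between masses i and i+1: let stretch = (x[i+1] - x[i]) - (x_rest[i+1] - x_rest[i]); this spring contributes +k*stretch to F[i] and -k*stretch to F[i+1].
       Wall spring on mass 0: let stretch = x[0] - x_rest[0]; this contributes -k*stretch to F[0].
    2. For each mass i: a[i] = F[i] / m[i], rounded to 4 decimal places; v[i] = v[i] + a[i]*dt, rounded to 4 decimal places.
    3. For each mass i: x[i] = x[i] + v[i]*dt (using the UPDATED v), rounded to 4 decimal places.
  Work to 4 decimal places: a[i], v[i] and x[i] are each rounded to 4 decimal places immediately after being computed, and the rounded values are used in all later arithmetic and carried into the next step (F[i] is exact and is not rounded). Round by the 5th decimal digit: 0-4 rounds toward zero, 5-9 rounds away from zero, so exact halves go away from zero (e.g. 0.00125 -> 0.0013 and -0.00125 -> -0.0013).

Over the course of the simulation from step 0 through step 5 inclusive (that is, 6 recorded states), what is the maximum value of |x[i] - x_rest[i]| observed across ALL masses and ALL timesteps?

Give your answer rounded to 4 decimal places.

Answer: 2.0000

Derivation:
Step 0: x=[2.0000 5.0000] v=[0.0000 -2.0000]
Step 1: x=[3.0000 4.0000] v=[2.0000 -2.0000]
Step 2: x=[2.0000 4.0000] v=[-2.0000 0.0000]
Step 3: x=[1.0000 4.5000] v=[-2.0000 1.0000]
Step 4: x=[2.5000 4.7500] v=[3.0000 0.5000]
Step 5: x=[3.7500 5.3750] v=[2.5000 1.2500]
Max displacement = 2.0000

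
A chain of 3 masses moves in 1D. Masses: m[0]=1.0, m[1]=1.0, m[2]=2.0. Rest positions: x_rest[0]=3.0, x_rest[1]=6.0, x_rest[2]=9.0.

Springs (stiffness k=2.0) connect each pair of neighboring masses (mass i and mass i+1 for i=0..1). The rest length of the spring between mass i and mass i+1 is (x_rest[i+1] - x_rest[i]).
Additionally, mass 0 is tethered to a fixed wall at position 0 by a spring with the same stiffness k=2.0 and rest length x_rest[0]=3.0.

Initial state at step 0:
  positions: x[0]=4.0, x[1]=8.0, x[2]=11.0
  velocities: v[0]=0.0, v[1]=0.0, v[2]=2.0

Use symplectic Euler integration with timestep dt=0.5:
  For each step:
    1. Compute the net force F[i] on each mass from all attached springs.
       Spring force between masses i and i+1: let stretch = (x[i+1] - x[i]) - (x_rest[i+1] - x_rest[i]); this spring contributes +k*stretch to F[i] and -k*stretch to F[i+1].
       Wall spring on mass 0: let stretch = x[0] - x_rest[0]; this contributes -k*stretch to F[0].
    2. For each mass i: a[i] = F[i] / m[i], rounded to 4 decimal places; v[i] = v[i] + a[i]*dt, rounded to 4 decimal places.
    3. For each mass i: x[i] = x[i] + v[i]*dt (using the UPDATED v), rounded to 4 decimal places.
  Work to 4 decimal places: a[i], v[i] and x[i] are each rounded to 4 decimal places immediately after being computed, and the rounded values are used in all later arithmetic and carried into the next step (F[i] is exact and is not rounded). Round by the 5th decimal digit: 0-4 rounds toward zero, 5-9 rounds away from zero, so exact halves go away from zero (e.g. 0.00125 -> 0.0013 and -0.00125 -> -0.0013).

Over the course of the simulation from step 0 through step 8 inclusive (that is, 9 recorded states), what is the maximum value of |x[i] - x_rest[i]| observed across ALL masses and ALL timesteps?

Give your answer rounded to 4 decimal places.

Answer: 3.7188

Derivation:
Step 0: x=[4.0000 8.0000 11.0000] v=[0.0000 0.0000 2.0000]
Step 1: x=[4.0000 7.5000 12.0000] v=[0.0000 -1.0000 2.0000]
Step 2: x=[3.7500 7.5000 12.6250] v=[-0.5000 0.0000 1.2500]
Step 3: x=[3.5000 8.1875 12.7188] v=[-0.5000 1.3750 0.1875]
Step 4: x=[3.8438 8.7969 12.4297] v=[0.6875 1.2188 -0.5782]
Step 5: x=[4.7422 8.7462 11.9824] v=[1.7968 -0.1015 -0.8946]
Step 6: x=[5.2715 8.3116 11.4761] v=[1.0586 -0.8693 -1.0127]
Step 7: x=[4.6851 7.9392 10.9286] v=[-1.1728 -0.7449 -1.0950]
Step 8: x=[3.3832 7.4344 10.3838] v=[-2.6038 -1.0096 -1.0897]
Max displacement = 3.7188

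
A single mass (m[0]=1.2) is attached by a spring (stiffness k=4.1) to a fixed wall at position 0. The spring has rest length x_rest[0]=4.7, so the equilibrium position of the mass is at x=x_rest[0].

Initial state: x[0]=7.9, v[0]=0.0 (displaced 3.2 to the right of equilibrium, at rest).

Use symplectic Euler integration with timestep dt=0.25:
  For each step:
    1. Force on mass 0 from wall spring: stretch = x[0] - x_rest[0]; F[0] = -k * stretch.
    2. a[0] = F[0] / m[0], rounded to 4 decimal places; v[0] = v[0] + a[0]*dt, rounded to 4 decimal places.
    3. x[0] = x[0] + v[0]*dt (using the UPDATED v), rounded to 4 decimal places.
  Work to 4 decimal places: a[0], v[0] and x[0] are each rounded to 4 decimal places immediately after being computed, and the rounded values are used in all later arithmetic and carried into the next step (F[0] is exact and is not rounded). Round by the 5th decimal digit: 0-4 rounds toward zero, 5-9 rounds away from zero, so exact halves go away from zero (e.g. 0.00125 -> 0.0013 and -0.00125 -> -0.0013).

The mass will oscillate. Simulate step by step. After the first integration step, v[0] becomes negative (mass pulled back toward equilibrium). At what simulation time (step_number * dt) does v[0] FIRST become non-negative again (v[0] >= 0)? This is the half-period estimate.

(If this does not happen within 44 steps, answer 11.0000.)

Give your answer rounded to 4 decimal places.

Answer: 1.7500

Derivation:
Step 0: x=[7.9000] v=[0.0000]
Step 1: x=[7.2167] v=[-2.7333]
Step 2: x=[5.9960] v=[-4.8830]
Step 3: x=[4.4985] v=[-5.9900]
Step 4: x=[3.0440] v=[-5.8179]
Step 5: x=[1.9432] v=[-4.4034]
Step 6: x=[1.4311] v=[-2.0486]
Step 7: x=[1.6170] v=[0.7436]
First v>=0 after going negative at step 7, time=1.7500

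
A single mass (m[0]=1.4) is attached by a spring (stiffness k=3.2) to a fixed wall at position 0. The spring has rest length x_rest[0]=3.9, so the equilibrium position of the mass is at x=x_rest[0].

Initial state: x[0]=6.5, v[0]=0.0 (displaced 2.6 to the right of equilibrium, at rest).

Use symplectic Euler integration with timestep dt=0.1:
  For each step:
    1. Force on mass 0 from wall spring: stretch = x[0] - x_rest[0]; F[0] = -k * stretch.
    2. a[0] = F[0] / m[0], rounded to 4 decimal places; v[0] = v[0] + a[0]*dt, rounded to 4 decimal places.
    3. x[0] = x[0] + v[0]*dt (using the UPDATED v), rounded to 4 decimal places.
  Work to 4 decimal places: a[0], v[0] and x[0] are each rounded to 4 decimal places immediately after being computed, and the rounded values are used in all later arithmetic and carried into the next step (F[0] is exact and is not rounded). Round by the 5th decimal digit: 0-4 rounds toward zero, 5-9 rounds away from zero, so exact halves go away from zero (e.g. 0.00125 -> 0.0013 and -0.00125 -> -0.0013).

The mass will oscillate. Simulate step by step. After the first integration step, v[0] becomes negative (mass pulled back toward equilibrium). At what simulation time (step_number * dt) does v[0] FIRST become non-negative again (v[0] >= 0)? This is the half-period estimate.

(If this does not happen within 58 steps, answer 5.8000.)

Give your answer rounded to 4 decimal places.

Answer: 2.1000

Derivation:
Step 0: x=[6.5000] v=[0.0000]
Step 1: x=[6.4406] v=[-0.5943]
Step 2: x=[6.3231] v=[-1.1750]
Step 3: x=[6.1502] v=[-1.7289]
Step 4: x=[5.9259] v=[-2.2432]
Step 5: x=[5.6553] v=[-2.7063]
Step 6: x=[5.3446] v=[-3.1075]
Step 7: x=[5.0008] v=[-3.4377]
Step 8: x=[4.6319] v=[-3.6893]
Step 9: x=[4.2462] v=[-3.8566]
Step 10: x=[3.8526] v=[-3.9357]
Step 11: x=[3.4601] v=[-3.9249]
Step 12: x=[3.0777] v=[-3.8244]
Step 13: x=[2.7141] v=[-3.6365]
Step 14: x=[2.3776] v=[-3.3654]
Step 15: x=[2.0759] v=[-3.0174]
Step 16: x=[1.8159] v=[-2.6005]
Step 17: x=[1.6035] v=[-2.1241]
Step 18: x=[1.4436] v=[-1.5992]
Step 19: x=[1.3398] v=[-1.0377]
Step 20: x=[1.2946] v=[-0.4525]
Step 21: x=[1.3089] v=[0.1430]
First v>=0 after going negative at step 21, time=2.1000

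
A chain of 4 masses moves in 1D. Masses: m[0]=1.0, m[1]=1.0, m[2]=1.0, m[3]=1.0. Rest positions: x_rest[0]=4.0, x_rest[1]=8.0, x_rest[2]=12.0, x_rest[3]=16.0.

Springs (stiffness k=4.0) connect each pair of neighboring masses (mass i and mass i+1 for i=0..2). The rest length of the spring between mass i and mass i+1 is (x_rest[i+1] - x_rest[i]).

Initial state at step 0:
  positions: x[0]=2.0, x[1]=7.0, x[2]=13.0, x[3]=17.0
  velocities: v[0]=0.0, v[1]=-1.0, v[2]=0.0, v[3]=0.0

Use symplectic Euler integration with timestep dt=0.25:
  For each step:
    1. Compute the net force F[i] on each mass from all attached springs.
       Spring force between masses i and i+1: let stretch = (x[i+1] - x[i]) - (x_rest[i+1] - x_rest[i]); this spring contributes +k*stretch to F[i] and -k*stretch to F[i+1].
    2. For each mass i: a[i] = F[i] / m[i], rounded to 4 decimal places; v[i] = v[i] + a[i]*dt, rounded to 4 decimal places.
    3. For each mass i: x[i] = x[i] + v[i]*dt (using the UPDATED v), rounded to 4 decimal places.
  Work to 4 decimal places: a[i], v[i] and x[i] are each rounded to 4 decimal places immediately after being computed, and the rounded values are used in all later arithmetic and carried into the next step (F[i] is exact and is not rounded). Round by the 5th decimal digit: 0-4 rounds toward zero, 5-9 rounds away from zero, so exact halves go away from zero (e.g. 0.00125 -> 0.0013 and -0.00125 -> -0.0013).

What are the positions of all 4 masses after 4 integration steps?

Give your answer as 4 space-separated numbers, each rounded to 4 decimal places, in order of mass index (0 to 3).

Step 0: x=[2.0000 7.0000 13.0000 17.0000] v=[0.0000 -1.0000 0.0000 0.0000]
Step 1: x=[2.2500 7.0000 12.5000 17.0000] v=[1.0000 0.0000 -2.0000 0.0000]
Step 2: x=[2.6875 7.1875 11.7500 16.8750] v=[1.7500 0.7500 -3.0000 -0.5000]
Step 3: x=[3.2500 7.3906 11.1406 16.4688] v=[2.2500 0.8125 -2.4375 -1.6250]
Step 4: x=[3.8477 7.4961 10.9258 15.7305] v=[2.3906 0.4219 -0.8593 -2.9532]

Answer: 3.8477 7.4961 10.9258 15.7305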